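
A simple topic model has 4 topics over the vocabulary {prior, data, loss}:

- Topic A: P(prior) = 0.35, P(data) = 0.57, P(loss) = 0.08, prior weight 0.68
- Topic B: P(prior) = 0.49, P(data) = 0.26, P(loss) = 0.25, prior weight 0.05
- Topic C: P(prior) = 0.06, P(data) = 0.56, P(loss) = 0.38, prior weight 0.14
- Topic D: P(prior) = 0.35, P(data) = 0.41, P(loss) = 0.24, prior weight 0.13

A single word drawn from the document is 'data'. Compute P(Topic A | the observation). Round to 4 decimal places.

By Bayes' theorem, P(k | x) = P(Z=k) f_k(x) / Σ_j P(Z=j) f_j(x).
Evaluate each component's likelihood at the observed value:
  p_A = P(data | comp) = 0.57
  p_B = P(data | comp) = 0.26
  p_C = P(data | comp) = 0.56
  p_D = P(data | comp) = 0.41
Multiply by the mixture weights:
  P(Z=A)·p_A = 0.68 × 0.57 = 0.3876
  P(Z=B)·p_B = 0.05 × 0.26 = 0.013
  P(Z=C)·p_C = 0.14 × 0.56 = 0.0784
  P(Z=D)·p_D = 0.13 × 0.41 = 0.0533
Evidence: 0.3876 + 0.013 + 0.0784 + 0.0533 = 0.5323
Responsibility of Topic A: 0.3876 / 0.5323 ≈ 0.7282

0.7282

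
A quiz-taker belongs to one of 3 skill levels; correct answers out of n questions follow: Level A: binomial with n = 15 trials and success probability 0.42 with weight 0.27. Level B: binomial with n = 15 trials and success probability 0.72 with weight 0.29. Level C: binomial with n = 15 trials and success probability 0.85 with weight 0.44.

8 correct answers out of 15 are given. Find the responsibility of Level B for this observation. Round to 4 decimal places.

0.3210

Posterior ∝ prior × likelihood, so P(k | x) ∝ P(Z=k) f_k(x); normalise over all components.
Evaluate each component's likelihood at the observed value:
  f_A = C(15,8)·0.42^8·0.58^7 = 6435·0.000968265·0.0220798 = 0.137575
  f_B = C(15,8)·0.72^8·0.28^7 = 6435·0.0722204·0.000134929 = 0.0627068
  f_C = C(15,8)·0.85^8·0.15^7 = 6435·0.272491·1.70859e-06 = 0.00299598
Multiply by the mixture weights:
  P(Z=A)·f_A = 0.27 × 0.137575 = 0.0371452
  P(Z=B)·f_B = 0.29 × 0.0627068 = 0.018185
  P(Z=C)·f_C = 0.44 × 0.00299598 = 0.00131823
Sum: 0.0371452 + 0.018185 + 0.00131823 = 0.0566484
So the posterior for Level B is 0.018185 / 0.0566484 ≈ 0.3210.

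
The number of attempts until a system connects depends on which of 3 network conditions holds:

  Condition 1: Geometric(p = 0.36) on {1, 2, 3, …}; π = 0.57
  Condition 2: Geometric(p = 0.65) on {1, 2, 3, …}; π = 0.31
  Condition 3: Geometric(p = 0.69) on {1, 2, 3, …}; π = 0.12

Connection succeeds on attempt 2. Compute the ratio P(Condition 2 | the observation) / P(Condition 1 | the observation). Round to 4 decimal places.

0.5370

Since P(k|x) ∝ π_k f_k(x), the posterior odds are π_i f_i(x) / (π_j f_j(x)).
Geometric probabilities:
  L_1 = 0.2304
  L_2 = 0.2275
  L_3 = 0.2139
0.070525 / 0.131328 ≈ 0.5370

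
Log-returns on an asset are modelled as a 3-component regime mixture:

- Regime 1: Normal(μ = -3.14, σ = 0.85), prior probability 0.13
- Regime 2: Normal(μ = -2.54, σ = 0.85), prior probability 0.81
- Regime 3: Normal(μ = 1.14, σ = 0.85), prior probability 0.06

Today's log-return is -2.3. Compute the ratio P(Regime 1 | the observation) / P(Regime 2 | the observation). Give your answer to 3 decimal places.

0.102

Only the two components matter; the odds are (π_i f_i(x)) / (π_j f_j(x)).
Evaluate each component's likelihood at the observed value:
  p_1 = 0.28802
  p_2 = 0.451003
  p_3 = 0.000130288
0.0374426 / 0.365312 ≈ 0.102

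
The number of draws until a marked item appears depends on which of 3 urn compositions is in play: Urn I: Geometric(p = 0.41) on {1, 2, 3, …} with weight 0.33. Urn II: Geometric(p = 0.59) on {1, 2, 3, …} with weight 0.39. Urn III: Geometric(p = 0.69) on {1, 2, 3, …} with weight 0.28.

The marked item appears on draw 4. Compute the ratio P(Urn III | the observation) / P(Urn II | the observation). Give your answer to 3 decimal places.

Since P(k|x) ∝ π_k f_k(x), the posterior odds are π_i f_i(x) / (π_j f_j(x)).
Evaluate each component's likelihood at the observed value:
  L_I = 0.41·(1−0.41)^3 = 0.41·0.205379 = 0.0842054
  L_II = 0.59·(1−0.59)^3 = 0.59·0.068921 = 0.0406634
  L_III = 0.69·(1−0.69)^3 = 0.69·0.029791 = 0.0205558
Posterior odds = (π_III·L_III) / (π_II·L_II) = (0.28·0.0205558) / (0.39·0.0406634) = 0.00575562 / 0.0158587 ≈ 0.363

0.363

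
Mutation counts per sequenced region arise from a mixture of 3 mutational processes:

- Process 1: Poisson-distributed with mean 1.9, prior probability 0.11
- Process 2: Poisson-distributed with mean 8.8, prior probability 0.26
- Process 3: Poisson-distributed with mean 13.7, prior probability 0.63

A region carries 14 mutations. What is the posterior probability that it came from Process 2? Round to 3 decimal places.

By Bayes' theorem, P(k | x) = π_k f_k(x) / Σ_j π_j f_j(x).
Component likelihoods at x = 14 mutations:
  f_1 = 1.37083e-08
  f_2 = 0.0288774
  f_3 = 0.105644
Unnormalised posteriors:
  π_1·f_1 = 0.11 × 1.37083e-08 = 1.50791e-09
  π_2·f_2 = 0.26 × 0.0288774 = 0.00750812
  π_3·f_3 = 0.63 × 0.105644 = 0.0665558
Sum: 1.50791e-09 + 0.00750812 + 0.0665558 = 0.0740639
Responsibility of Process 2: 0.00750812 / 0.0740639 ≈ 0.101

0.101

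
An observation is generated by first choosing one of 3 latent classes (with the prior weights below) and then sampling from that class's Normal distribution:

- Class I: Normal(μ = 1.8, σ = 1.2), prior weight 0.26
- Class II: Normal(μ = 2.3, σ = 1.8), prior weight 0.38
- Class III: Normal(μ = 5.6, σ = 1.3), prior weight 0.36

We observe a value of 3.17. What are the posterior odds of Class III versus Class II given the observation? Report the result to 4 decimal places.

0.2570

Posterior odds = (w_i f_i(x)) / (w_j f_j(x)); the normalising sum cancels.
Component likelihoods at x = 3.17:
  p_I = (1/(1.2·√(2π)))·exp(−(3.17−1.8)²/(2·1.2²)) = 0.332452·exp(-0.65170) = 0.17326
  p_II = (1/(1.8·√(2π)))·exp(−(3.17−2.3)²/(2·1.8²)) = 0.221635·exp(-0.11681) = 0.197201
  p_III = (1/(1.3·√(2π)))·exp(−(3.17−5.6)²/(2·1.3²)) = 0.306879·exp(-1.74701) = 0.0534871
Posterior odds = (w_III·p_III) / (w_II·p_II) = (0.36·0.0534871) / (0.38·0.197201) = 0.0192554 / 0.0749365 ≈ 0.2570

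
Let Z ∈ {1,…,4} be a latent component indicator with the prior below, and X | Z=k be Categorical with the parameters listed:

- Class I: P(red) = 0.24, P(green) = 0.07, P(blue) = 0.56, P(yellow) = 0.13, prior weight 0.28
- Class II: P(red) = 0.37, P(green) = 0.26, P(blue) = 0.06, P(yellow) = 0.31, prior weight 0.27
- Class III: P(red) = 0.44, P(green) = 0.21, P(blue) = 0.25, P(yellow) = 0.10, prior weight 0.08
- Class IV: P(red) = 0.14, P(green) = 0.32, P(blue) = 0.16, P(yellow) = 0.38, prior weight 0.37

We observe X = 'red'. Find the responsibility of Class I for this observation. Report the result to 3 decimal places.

0.264

The responsibility of component k is π_k f_k(x) divided by Σ_j π_j f_j(x).
Component likelihoods at x = 'red':
  f_I = P(red | comp) = 0.24
  f_II = P(red | comp) = 0.37
  f_III = P(red | comp) = 0.44
  f_IV = P(red | comp) = 0.14
Multiply by the mixture weights:
  π_I·f_I = 0.28 × 0.24 = 0.0672
  π_II·f_II = 0.27 × 0.37 = 0.0999
  π_III·f_III = 0.08 × 0.44 = 0.0352
  π_IV·f_IV = 0.37 × 0.14 = 0.0518
Marginal: 0.0672 + 0.0999 + 0.0352 + 0.0518 = 0.2541
So the posterior for Class I is 0.0672 / 0.2541 ≈ 0.264.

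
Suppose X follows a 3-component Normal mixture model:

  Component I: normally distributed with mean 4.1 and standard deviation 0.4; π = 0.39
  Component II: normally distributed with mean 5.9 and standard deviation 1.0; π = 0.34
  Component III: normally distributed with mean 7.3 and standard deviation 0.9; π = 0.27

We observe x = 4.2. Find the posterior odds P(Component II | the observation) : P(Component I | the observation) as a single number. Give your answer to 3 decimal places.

0.085

Only the two components matter; the odds are (w_i f_i(x)) / (w_j f_j(x)).
Evaluate each component's likelihood at the observed value:
  f_I = 0.96667
  f_II = 0.0940491
  f_III = 0.00117595
Posterior odds = (w_II·f_II) / (w_I·f_I) = (0.34·0.0940491) / (0.39·0.96667) = 0.0319767 / 0.377001 ≈ 0.085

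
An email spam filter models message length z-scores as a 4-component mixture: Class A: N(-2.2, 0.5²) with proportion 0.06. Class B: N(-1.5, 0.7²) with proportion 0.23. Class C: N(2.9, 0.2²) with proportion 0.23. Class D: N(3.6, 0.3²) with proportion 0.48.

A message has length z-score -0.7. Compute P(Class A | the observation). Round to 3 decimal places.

P(component k | x) = π_k·f_k(x) / marginal(x), where marginal(x) = Σ_j π_j·f_j(x).
Normal densities:
  L_A = (1/(0.5·√(2π)))·exp(−(-0.7−-2.2)²/(2·0.5²)) = 0.797885·exp(-4.50000) = 0.0088637
  L_B = (1/(0.7·√(2π)))·exp(−(-0.7−-1.5)²/(2·0.7²)) = 0.569918·exp(-0.65306) = 0.296614
  L_C = (1/(0.2·√(2π)))·exp(−(-0.7−2.9)²/(2·0.2²)) = 1.994711·exp(-162.00000) = 8.79375e-71
  L_D = (1/(0.3·√(2π)))·exp(−(-0.7−3.6)²/(2·0.3²)) = 1.329808·exp(-102.72222) = 3.25158e-45
Unnormalised posteriors:
  π_A·L_A = 0.06 × 0.0088637 = 0.000531822
  π_B·L_B = 0.23 × 0.296614 = 0.0682211
  π_C·L_C = 0.23 × 8.79375e-71 = 2.02256e-71
  π_D·L_D = 0.48 × 3.25158e-45 = 1.56076e-45
Normaliser: 0.000531822 + 0.0682211 + 2.02256e-71 + 1.56076e-45 = 0.068753
So the posterior for Class A is 0.000531822 / 0.068753 ≈ 0.008.

0.008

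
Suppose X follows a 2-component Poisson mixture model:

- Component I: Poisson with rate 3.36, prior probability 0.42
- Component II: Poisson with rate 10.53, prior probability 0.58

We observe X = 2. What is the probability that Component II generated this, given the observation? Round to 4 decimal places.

The responsibility of component k is π_k f_k(x) divided by Σ_j π_j f_j(x).
Component likelihoods at x = 2:
  L_I = e^(−3.36)·3.36^2/2! = 0.196074
  L_II = e^(−10.53)·10.53^2/2! = 0.00148151
Prior × likelihood for each component:
  π_I·L_I = 0.42 × 0.196074 = 0.0823509
  π_II·L_II = 0.58 × 0.00148151 = 0.000859278
Denominator: 0.0823509 + 0.000859278 = 0.0832102
P(Component II | 2) ≈ 0.0103

0.0103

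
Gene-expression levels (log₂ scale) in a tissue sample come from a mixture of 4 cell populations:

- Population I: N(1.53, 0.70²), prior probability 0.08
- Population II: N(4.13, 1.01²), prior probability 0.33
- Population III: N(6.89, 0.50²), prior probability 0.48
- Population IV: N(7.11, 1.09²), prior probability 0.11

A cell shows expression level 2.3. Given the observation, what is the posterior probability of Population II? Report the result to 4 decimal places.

The responsibility of component k is π_k f_k(x) divided by Σ_j π_j f_j(x).
Component likelihoods at x = 2.3:
  f_I = 0.311217
  f_II = 0.0765091
  f_III = 4.00333e-19
  f_IV = 2.16239e-05
Multiply by the mixture weights:
  π_I·f_I = 0.08 × 0.311217 = 0.0248974
  π_II·f_II = 0.33 × 0.0765091 = 0.025248
  π_III·f_III = 0.48 × 4.00333e-19 = 1.9216e-19
  π_IV·f_IV = 0.11 × 2.16239e-05 = 2.37863e-06
Sum: 0.0248974 + 0.025248 + 1.9216e-19 + 2.37863e-06 = 0.0501478
P(Population II | 2.3) ≈ 0.5035

0.5035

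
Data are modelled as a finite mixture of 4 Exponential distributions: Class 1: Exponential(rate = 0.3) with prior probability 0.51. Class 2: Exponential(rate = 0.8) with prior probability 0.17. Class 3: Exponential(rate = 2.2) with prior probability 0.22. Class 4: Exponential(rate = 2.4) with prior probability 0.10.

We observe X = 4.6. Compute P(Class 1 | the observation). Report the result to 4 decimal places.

By Bayes' theorem, P(k | x) = π_k f_k(x) / Σ_j π_j f_j(x).
Evaluate each component's likelihood at the observed value:
  L_1 = 0.3·e^(−0.3·4.6) = 0.3·e^(−1.3800) = 0.0754736
  L_2 = 0.8·e^(−0.8·4.6) = 0.8·e^(−3.6800) = 0.0201784
  L_3 = 2.2·e^(−2.2·4.6) = 2.2·e^(−10.1200) = 8.85855e-05
  L_4 = 2.4·e^(−2.4·4.6) = 2.4·e^(−11.0400) = 3.85124e-05
Multiply by the mixture weights:
  π_1·L_1 = 0.51 × 0.0754736 = 0.0384915
  π_2·L_2 = 0.17 × 0.0201784 = 0.00343032
  π_3·L_3 = 0.22 × 8.85855e-05 = 1.94888e-05
  π_4·L_4 = 0.10 × 3.85124e-05 = 3.85124e-06
Normaliser: 0.0384915 + 0.00343032 + 1.94888e-05 + 3.85124e-06 = 0.0419452
Responsibility of Class 1: 0.0384915 / 0.0419452 ≈ 0.9177

0.9177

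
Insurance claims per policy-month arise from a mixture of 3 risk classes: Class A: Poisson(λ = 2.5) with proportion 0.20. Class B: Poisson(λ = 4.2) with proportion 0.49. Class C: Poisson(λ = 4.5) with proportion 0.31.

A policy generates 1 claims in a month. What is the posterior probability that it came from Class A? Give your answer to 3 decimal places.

By Bayes' theorem, P(k | x) = π_k f_k(x) / Σ_j π_j f_j(x).
Component likelihoods at x = 1 claims:
  p_A = 0.205212
  p_B = 0.0629814
  p_C = 0.0499905
Weight by the priors:
  π_A·p_A = 0.20 × 0.205212 = 0.0410425
  π_B·p_B = 0.49 × 0.0629814 = 0.0308609
  π_C·p_C = 0.31 × 0.0499905 = 0.0154971
Normaliser: 0.0410425 + 0.0308609 + 0.0154971 = 0.0874004
P(Class A | 1 claims) ≈ 0.470

0.470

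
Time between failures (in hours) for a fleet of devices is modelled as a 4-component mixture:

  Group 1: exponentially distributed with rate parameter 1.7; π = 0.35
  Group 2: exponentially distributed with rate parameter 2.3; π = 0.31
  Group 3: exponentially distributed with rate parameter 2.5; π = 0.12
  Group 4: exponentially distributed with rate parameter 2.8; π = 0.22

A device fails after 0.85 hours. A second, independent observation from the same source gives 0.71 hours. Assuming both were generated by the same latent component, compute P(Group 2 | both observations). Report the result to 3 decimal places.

Apply Bayes' rule: the posterior for each component is proportional to its prior times its likelihood at x.
Since both observations come from the same component, the likelihood for component k is f_k(x₁)·f_k(x₂).
  L_1 = [0.400768] × [0.508458] = 0.203774
  L_2 = [0.325598] × [0.449288] = 0.146287
  L_3 = [0.298582] × [0.423709] = 0.126512
  L_4 = [0.259142] × [0.383513] = 0.0993843
Unnormalised posteriors:
  π_1·L_1 = 0.35 × 0.203774 = 0.0713209
  π_2·L_2 = 0.31 × 0.146287 = 0.0453491
  π_3·L_3 = 0.12 × 0.126512 = 0.0151814
  π_4·L_4 = 0.22 × 0.0993843 = 0.0218645
Normaliser: 0.0713209 + 0.0453491 + 0.0151814 + 0.0218645 = 0.153716
So the posterior for Group 2 is 0.0453491 / 0.153716 ≈ 0.295.

0.295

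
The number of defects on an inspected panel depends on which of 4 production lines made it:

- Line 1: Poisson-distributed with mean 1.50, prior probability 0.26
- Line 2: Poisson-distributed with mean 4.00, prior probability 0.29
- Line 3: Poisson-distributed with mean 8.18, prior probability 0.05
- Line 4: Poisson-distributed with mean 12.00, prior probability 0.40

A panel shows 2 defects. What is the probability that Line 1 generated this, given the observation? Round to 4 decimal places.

0.6021

Apply Bayes' rule: the posterior for each component is proportional to its prior times its likelihood at x.
Poisson probabilities:
  p_1 = 0.251021
  p_2 = 0.146525
  p_3 = 0.00937449
  p_4 = 0.000442383
Prior × likelihood for each component:
  π_1·p_1 = 0.26 × 0.251021 = 0.0652656
  π_2·p_2 = 0.29 × 0.146525 = 0.0424923
  π_3·p_3 = 0.05 × 0.00937449 = 0.000468725
  π_4·p_4 = 0.40 × 0.000442383 = 0.000176953
Evidence: 0.0652656 + 0.0424923 + 0.000468725 + 0.000176953 = 0.108404
P(Line 1 | data) = 0.0652656 / 0.108404 ≈ 0.6021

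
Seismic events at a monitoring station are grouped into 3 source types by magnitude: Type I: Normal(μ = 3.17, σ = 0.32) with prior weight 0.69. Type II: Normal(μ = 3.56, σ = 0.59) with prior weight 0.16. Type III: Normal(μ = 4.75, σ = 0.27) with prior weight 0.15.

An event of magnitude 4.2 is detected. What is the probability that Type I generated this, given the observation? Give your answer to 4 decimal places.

By Bayes' theorem, P(k | x) = π_k f_k(x) / Σ_j π_j f_j(x).
Normal densities:
  L_I = (1/(0.32·√(2π)))·exp(−(4.2−3.17)²/(2·0.32²)) = 1.246695·exp(-5.18018) = 0.00701517
  L_II = (1/(0.59·√(2π)))·exp(−(4.2−3.56)²/(2·0.59²)) = 0.676173·exp(-0.58834) = 0.375445
  L_III = (1/(0.27·√(2π)))·exp(−(4.2−4.75)²/(2·0.27²)) = 1.477564·exp(-2.07476) = 0.185562
Multiply by the mixture weights:
  π_I·L_I = 0.69 × 0.00701517 = 0.00484047
  π_II·L_II = 0.16 × 0.375445 = 0.0600712
  π_III·L_III = 0.15 × 0.185562 = 0.0278343
Sum: 0.00484047 + 0.0600712 + 0.0278343 = 0.092746
So the posterior for Type I is 0.00484047 / 0.092746 ≈ 0.0522.

0.0522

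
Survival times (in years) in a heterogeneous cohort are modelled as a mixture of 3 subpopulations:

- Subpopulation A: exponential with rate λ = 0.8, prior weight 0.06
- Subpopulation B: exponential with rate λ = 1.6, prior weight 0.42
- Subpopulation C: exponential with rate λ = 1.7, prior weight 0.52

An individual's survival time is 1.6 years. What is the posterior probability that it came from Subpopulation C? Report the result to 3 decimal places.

P(component k | x) = P(Z=k)·f_k(x) / marginal(x), where marginal(x) = Σ_j P(Z=j)·f_j(x).
Evaluate each component's likelihood at the observed value:
  f_A = 0.22243
  f_B = 0.123688
  f_C = 0.111987
Weight by the priors:
  P(Z=A)·f_A = 0.06 × 0.22243 = 0.0133458
  P(Z=B)·f_B = 0.42 × 0.123688 = 0.0519488
  P(Z=C)·f_C = 0.52 × 0.111987 = 0.0582333
Evidence: 0.0133458 + 0.0519488 + 0.0582333 = 0.123528
Responsibility of Subpopulation C: 0.0582333 / 0.123528 ≈ 0.471

0.471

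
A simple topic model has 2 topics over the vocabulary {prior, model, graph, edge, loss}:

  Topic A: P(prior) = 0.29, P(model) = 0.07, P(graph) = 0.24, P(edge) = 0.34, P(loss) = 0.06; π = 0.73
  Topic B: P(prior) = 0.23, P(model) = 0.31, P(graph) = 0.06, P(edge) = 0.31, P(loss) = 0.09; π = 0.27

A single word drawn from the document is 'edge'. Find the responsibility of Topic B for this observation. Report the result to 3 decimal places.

0.252

Apply Bayes' rule: the posterior for each component is proportional to its prior times its likelihood at x.
Evaluate each component's likelihood at the observed value:
  f_A = P(edge | comp) = 0.34
  f_B = P(edge | comp) = 0.31
Prior × likelihood for each component:
  π_A·f_A = 0.73 × 0.34 = 0.2482
  π_B·f_B = 0.27 × 0.31 = 0.0837
Marginal: 0.2482 + 0.0837 = 0.3319
P(Topic B | 'edge') = 0.0837 / 0.3319 ≈ 0.252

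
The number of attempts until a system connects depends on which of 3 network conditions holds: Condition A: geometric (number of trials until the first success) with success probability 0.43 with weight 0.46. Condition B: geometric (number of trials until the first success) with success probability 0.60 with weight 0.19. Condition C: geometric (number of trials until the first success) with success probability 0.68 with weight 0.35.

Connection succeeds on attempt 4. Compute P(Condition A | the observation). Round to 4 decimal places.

Apply Bayes' rule: the posterior for each component is proportional to its prior times its likelihood at x.
Geometric probabilities:
  p_A = 0.43·(1−0.43)^3 = 0.43·0.185193 = 0.079633
  p_B = 0.60·(1−0.60)^3 = 0.60·0.064 = 0.0384
  p_C = 0.68·(1−0.68)^3 = 0.68·0.032768 = 0.0222822
Weight by the priors:
  π_A·p_A = 0.46 × 0.079633 = 0.0366312
  π_B·p_B = 0.19 × 0.0384 = 0.007296
  π_C·p_C = 0.35 × 0.0222822 = 0.00779878
Normaliser: 0.0366312 + 0.007296 + 0.00779878 = 0.051726
P(Condition A | data) ≈ 0.7082

0.7082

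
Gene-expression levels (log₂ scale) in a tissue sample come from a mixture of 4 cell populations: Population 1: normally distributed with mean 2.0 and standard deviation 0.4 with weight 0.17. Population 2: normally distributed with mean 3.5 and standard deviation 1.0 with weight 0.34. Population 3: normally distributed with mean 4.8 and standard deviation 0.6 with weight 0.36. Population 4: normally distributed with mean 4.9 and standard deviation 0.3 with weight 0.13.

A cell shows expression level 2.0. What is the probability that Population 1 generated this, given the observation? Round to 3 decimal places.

Apply Bayes' rule: the posterior for each component is proportional to its prior times its likelihood at x.
Evaluate each component's likelihood at the observed value:
  f_1 = 0.997356
  f_2 = 0.129518
  f_3 = 1.24101e-05
  f_4 = 6.8012e-21
Weight by the priors:
  π_1·f_1 = 0.17 × 0.997356 = 0.16955
  π_2·f_2 = 0.34 × 0.129518 = 0.044036
  π_3·f_3 = 0.36 × 1.24101e-05 = 4.46763e-06
  π_4·f_4 = 0.13 × 6.8012e-21 = 8.84156e-22
Evidence: 0.16955 + 0.044036 + 4.46763e-06 + 8.84156e-22 = 0.213591
So the posterior for Population 1 is 0.16955 / 0.213591 ≈ 0.794.

0.794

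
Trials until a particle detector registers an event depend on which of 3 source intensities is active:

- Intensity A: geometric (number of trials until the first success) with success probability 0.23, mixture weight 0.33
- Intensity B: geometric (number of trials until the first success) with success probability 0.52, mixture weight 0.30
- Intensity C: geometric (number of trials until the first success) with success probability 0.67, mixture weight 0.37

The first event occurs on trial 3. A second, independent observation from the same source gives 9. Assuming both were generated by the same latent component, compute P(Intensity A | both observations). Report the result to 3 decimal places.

P(component k | x) = P(Z=k)·f_k(x) / marginal(x), where marginal(x) = Σ_j P(Z=j)·f_j(x).
Since both observations come from the same component, the likelihood for component k is f_k(x₁)·f_k(x₂).
  f_A = [0.23·(1−0.23)^2 = 0.23·0.5929 = 0.136367] × [0.0284219] = 0.00387581
  f_B = [0.52·(1−0.52)^2 = 0.52·0.2304 = 0.119808] × [0.00146532] = 0.000175557
  f_C = [0.67·(1−0.67)^2 = 0.67·0.1089 = 0.072963] × [9.42294e-05] = 6.87526e-06
Unnormalised posteriors:
  P(Z=A)·f_A = 0.33 × 0.00387581 = 0.00127902
  P(Z=B)·f_B = 0.30 × 0.000175557 = 5.26672e-05
  P(Z=C)·f_C = 0.37 × 6.87526e-06 = 2.54385e-06
Evidence: 0.00127902 + 5.26672e-05 + 2.54385e-06 = 0.00133423
P(Intensity A | x₁,x₂) = 0.00127902 / 0.00133423 ≈ 0.959

0.959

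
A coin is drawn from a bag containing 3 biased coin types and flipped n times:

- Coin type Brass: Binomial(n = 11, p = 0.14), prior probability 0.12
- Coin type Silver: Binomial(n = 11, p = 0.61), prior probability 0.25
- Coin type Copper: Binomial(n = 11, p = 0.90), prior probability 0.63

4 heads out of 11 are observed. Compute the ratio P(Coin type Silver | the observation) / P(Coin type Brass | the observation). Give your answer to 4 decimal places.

The posterior odds equal the prior odds times the likelihood ratio: (π_i/π_j)·(f_i(x)/f_j(x)).
Binomial probabilities:
  L_Brass = C(11,4)·0.14^4·0.86^7 = 330·0.00038416·0.347928 = 0.0441078
  L_Silver = C(11,4)·0.61^4·0.39^7 = 330·0.138458·0.00137231 = 0.0627026
  L_Copper = C(11,4)·0.90^4·0.10^7 = 330·0.6561·1e-07 = 2.16513e-05
Odds = (0.25/0.12) × (0.0627026/0.0441078) = 2.08333 × 1.42158 ≈ 2.9616

2.9616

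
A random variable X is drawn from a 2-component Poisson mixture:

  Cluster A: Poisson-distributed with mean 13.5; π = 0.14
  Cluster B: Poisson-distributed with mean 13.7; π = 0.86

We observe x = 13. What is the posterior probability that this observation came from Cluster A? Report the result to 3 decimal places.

0.141

By Bayes' theorem, P(k | x) = π_k f_k(x) / Σ_j π_j f_j(x).
Component likelihoods at x = 13:
  f_A = e^(−13.5)·13.5^13/13! = 0.108914
  f_B = e^(−13.7)·13.7^13/13! = 0.107957
Multiply by the mixture weights:
  π_A·f_A = 0.14 × 0.108914 = 0.0152479
  π_B·f_B = 0.86 × 0.107957 = 0.0928434
Denominator: 0.0152479 + 0.0928434 = 0.108091
P(Cluster A | the observation) = 0.0152479 / 0.108091 ≈ 0.141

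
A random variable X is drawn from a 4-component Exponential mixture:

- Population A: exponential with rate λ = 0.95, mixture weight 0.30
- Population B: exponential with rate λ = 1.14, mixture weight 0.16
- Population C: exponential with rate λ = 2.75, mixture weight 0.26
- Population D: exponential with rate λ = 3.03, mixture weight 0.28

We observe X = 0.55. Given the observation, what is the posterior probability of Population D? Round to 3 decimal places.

0.274

Posterior ∝ prior × likelihood, so P(k | x) ∝ π_k f_k(x); normalise over all components.
Evaluate each component's likelihood at the observed value:
  f_A = 0.563384
  f_B = 0.608979
  f_C = 0.605986
  f_D = 0.572388
Prior × likelihood for each component:
  π_A·f_A = 0.30 × 0.563384 = 0.169015
  π_B·f_B = 0.16 × 0.608979 = 0.0974366
  π_C·f_C = 0.26 × 0.605986 = 0.157556
  π_D·f_D = 0.28 × 0.572388 = 0.160269
Marginal: 0.169015 + 0.0974366 + 0.157556 + 0.160269 = 0.584277
P(Population D | x) ≈ 0.274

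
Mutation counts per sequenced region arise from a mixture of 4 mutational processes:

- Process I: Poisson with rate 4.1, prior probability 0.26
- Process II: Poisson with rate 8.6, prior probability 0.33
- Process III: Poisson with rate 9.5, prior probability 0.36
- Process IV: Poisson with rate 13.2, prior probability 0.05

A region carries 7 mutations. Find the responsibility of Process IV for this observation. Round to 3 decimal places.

0.013

Apply Bayes' rule: the posterior for each component is proportional to its prior times its likelihood at x.
Component likelihoods at x = 7 mutations:
  f_I = 0.0640397
  f_II = 0.127094
  f_III = 0.103714
  f_IV = 0.0256389
Prior × likelihood for each component:
  π_I·f_I = 0.26 × 0.0640397 = 0.0166503
  π_II·f_II = 0.33 × 0.127094 = 0.0419411
  π_III·f_III = 0.36 × 0.103714 = 0.037337
  π_IV·f_IV = 0.05 × 0.0256389 = 0.00128195
Sum: 0.0166503 + 0.0419411 + 0.037337 + 0.00128195 = 0.0972104
P(Process IV | data) = 0.00128195 / 0.0972104 ≈ 0.013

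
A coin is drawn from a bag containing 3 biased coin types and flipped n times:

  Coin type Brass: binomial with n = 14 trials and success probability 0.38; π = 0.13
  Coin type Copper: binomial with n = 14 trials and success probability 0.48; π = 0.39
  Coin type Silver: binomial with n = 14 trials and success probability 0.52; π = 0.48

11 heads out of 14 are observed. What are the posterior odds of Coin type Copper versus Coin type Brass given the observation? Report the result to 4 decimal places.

23.1201

The posterior odds equal the prior odds times the likelihood ratio: (P(Z=i)/P(Z=j))·(f_i(x)/f_j(x)).
Evaluate each component's likelihood at the observed value:
  f_Brass = 0.00206965
  f_Copper = 0.0159502
  f_Silver = 0.0302595
0.00622056 / 0.000269054 ≈ 23.1201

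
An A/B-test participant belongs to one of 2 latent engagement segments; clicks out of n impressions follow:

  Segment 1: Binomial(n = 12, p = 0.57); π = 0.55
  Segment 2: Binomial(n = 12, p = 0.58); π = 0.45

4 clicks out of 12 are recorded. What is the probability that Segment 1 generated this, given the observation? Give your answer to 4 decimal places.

By Bayes' theorem, P(k | x) = π_k f_k(x) / Σ_j π_j f_j(x).
Component likelihoods at x = 4 clicks out of 12:
  f_1 = 0.0610734
  f_2 = 0.054239
Multiply by the mixture weights:
  π_1·f_1 = 0.55 × 0.0610734 = 0.0335904
  π_2·f_2 = 0.45 × 0.054239 = 0.0244075
Evidence: 0.0335904 + 0.0244075 = 0.0579979
P(Segment 1 | the observation) ≈ 0.5792

0.5792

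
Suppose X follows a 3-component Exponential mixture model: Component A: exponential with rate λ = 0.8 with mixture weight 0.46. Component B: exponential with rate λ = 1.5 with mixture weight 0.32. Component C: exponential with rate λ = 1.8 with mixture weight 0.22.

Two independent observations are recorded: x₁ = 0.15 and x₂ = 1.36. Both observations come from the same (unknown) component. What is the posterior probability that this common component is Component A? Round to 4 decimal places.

0.4193

Posterior ∝ prior × likelihood, so P(k | x) ∝ w_k f_k(x); normalise over all components.
Since both observations come from the same component, the likelihood for component k is f_k(x₁)·f_k(x₂).
  f_A = [0.709536] × [0.269512] = 0.191228
  f_B = [1.19777] × [0.195043] = 0.233618
  f_C = [1.37408] × [0.155639] = 0.213861
Multiply by the mixture weights:
  w_A·f_A = 0.46 × 0.191228 = 0.087965
  w_B·f_B = 0.32 × 0.233618 = 0.0747576
  w_C·f_C = 0.22 × 0.213861 = 0.0470495
Normaliser: 0.087965 + 0.0747576 + 0.0470495 = 0.209772
Responsibility of Component A: 0.087965 / 0.209772 ≈ 0.4193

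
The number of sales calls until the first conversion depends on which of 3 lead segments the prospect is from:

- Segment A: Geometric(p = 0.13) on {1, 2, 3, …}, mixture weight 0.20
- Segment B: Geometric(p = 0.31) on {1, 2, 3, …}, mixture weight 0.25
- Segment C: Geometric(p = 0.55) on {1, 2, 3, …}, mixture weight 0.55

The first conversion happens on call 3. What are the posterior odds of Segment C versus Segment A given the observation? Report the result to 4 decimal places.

Since P(k|x) ∝ P(Z=k) f_k(x), the posterior odds are P(Z=i) f_i(x) / (P(Z=j) f_j(x)).
Geometric probabilities:
  f_A = 0.098397
  f_B = 0.147591
  f_C = 0.111375
0.0612562 / 0.0196794 ≈ 3.1127

3.1127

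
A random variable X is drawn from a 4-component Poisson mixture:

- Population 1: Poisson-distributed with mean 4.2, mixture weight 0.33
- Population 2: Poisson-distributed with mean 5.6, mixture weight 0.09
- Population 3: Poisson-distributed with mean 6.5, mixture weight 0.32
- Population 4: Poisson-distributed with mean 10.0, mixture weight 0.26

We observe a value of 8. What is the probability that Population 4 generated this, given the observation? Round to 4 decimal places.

Posterior ∝ prior × likelihood, so P(k | x) ∝ π_k f_k(x); normalise over all components.
Evaluate each component's likelihood at the observed value:
  L_1 = e^(−4.2)·4.2^8/8! = 0.0360111
  L_2 = e^(−5.6)·5.6^8/8! = 0.0887022
  L_3 = e^(−6.5)·6.5^8/8! = 0.118815
  L_4 = e^(−10.0)·10.0^8/8! = 0.112599
Weight by the priors:
  π_1·L_1 = 0.33 × 0.0360111 = 0.0118837
  π_2·L_2 = 0.09 × 0.0887022 = 0.0079832
  π_3·L_3 = 0.32 × 0.118815 = 0.0380209
  π_4·L_4 = 0.26 × 0.112599 = 0.0292757
Marginal: 0.0118837 + 0.0079832 + 0.0380209 + 0.0292757 = 0.0871635
So the posterior for Population 4 is 0.0292757 / 0.0871635 ≈ 0.3359.

0.3359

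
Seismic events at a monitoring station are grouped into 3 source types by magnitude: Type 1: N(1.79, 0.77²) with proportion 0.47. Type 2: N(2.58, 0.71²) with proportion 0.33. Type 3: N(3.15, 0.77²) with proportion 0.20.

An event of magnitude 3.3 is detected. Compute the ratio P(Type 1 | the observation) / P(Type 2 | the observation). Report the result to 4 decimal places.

Since P(k|x) ∝ π_k f_k(x), the posterior odds are π_i f_i(x) / (π_j f_j(x)).
Component likelihoods at x = 3.3:
  p_1 = 0.0757429
  p_2 = 0.336004
  p_3 = 0.508369
0.0355992 / 0.110881 ≈ 0.3211

0.3211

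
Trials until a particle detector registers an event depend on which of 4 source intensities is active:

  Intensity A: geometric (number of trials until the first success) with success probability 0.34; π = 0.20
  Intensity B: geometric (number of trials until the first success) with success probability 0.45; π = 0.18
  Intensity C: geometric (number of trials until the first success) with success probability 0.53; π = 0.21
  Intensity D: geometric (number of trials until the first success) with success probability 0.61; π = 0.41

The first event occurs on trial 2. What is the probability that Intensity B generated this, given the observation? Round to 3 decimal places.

0.186

By Bayes' theorem, P(k | x) = P(Z=k) f_k(x) / Σ_j P(Z=j) f_j(x).
Geometric probabilities:
  f_A = 0.34·(1−0.34)^1 = 0.34·0.66 = 0.2244
  f_B = 0.45·(1−0.45)^1 = 0.45·0.55 = 0.2475
  f_C = 0.53·(1−0.53)^1 = 0.53·0.47 = 0.2491
  f_D = 0.61·(1−0.61)^1 = 0.61·0.39 = 0.2379
Unnormalised posteriors:
  P(Z=A)·f_A = 0.20 × 0.2244 = 0.04488
  P(Z=B)·f_B = 0.18 × 0.2475 = 0.04455
  P(Z=C)·f_C = 0.21 × 0.2491 = 0.052311
  P(Z=D)·f_D = 0.41 × 0.2379 = 0.097539
Sum: 0.04488 + 0.04455 + 0.052311 + 0.097539 = 0.23928
P(Intensity B | data) = 0.04455 / 0.23928 ≈ 0.186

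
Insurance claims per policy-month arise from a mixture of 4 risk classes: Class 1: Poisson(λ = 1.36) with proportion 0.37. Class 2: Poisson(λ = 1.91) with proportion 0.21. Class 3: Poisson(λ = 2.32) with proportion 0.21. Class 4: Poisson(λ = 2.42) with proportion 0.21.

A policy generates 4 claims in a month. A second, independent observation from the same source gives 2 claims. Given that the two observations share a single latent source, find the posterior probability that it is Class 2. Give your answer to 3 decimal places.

0.218

By Bayes' theorem, P(k | x) = P(Z=k) f_k(x) / Σ_j P(Z=j) f_j(x).
Since both observations come from the same component, the likelihood for component k is f_k(x₁)·f_k(x₂).
  L_1 = [0.0365851] × [0.23736] = 0.00868383
  L_2 = [0.0821145] × [0.270106] = 0.0221796
  L_3 = [0.118625] × [0.264474] = 0.0313733
  L_4 = [0.127074] × [0.26038] = 0.0330876
Unnormalised posteriors:
  P(Z=1)·L_1 = 0.37 × 0.00868383 = 0.00321302
  P(Z=2)·L_2 = 0.21 × 0.0221796 = 0.00465772
  P(Z=3)·L_3 = 0.21 × 0.0313733 = 0.00658839
  P(Z=4)·L_4 = 0.21 × 0.0330876 = 0.0069484
Normaliser: 0.00321302 + 0.00465772 + 0.00658839 + 0.0069484 = 0.0214075
P(Class 2 | x₁, x₂) ≈ 0.218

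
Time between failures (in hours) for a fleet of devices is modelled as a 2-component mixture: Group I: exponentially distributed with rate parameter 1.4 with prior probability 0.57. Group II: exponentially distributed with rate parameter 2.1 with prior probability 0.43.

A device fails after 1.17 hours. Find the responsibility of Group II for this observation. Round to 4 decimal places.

0.3328

Posterior ∝ prior × likelihood, so P(k | x) ∝ π_k f_k(x); normalise over all components.
Exponential densities:
  f_I = 0.272116
  f_II = 0.179952
Weight by the priors:
  π_I·f_I = 0.57 × 0.272116 = 0.155106
  π_II·f_II = 0.43 × 0.179952 = 0.0773796
Sum: 0.155106 + 0.0773796 = 0.232486
Responsibility of Group II: 0.0773796 / 0.232486 ≈ 0.3328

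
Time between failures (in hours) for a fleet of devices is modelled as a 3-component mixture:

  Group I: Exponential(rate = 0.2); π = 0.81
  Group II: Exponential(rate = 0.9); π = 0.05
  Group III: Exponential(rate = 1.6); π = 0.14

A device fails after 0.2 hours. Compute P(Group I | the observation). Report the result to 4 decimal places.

Posterior ∝ prior × likelihood, so P(k | x) ∝ π_k f_k(x); normalise over all components.
Evaluate each component's likelihood at the observed value:
  p_I = 0.2·e^(−0.2·0.2) = 0.2·e^(−0.0400) = 0.192158
  p_II = 0.9·e^(−0.9·0.2) = 0.9·e^(−0.1800) = 0.751743
  p_III = 1.6·e^(−1.6·0.2) = 1.6·e^(−0.3200) = 1.16184
Unnormalised posteriors:
  π_I·p_I = 0.81 × 0.192158 = 0.155648
  π_II·p_II = 0.05 × 0.751743 = 0.0375872
  π_III·p_III = 0.14 × 1.16184 = 0.162657
Evidence: 0.155648 + 0.0375872 + 0.162657 = 0.355892
P(Group I | data) ≈ 0.4373

0.4373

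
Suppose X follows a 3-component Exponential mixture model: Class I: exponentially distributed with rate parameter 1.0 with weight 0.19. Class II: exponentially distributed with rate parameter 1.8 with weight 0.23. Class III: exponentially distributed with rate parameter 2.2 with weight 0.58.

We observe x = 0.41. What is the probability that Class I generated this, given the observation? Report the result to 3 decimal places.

Posterior ∝ prior × likelihood, so P(k | x) ∝ P(Z=k) f_k(x); normalise over all components.
Component likelihoods at x = 0.41:
  f_I = 0.66365
  f_II = 0.860524
  f_III = 0.892666
Weight by the priors:
  P(Z=I)·f_I = 0.19 × 0.66365 = 0.126094
  P(Z=II)·f_II = 0.23 × 0.860524 = 0.197921
  P(Z=III)·f_III = 0.58 × 0.892666 = 0.517746
Sum: 0.126094 + 0.197921 + 0.517746 = 0.841761
P(Class I | x) = 0.126094 / 0.841761 ≈ 0.150

0.150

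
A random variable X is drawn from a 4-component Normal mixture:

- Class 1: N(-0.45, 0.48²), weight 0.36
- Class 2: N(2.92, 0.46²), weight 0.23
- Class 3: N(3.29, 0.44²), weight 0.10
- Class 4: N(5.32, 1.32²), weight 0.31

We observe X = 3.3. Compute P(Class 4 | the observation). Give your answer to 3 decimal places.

0.111

The responsibility of component k is π_k f_k(x) divided by Σ_j π_j f_j(x).
Evaluate each component's likelihood at the observed value:
  f_1 = 4.63504e-14
  f_2 = 0.616548
  f_3 = 0.906453
  f_4 = 0.0937162
Prior × likelihood for each component:
  π_1·f_1 = 0.36 × 4.63504e-14 = 1.66861e-14
  π_2·f_2 = 0.23 × 0.616548 = 0.141806
  π_3·f_3 = 0.10 × 0.906453 = 0.0906453
  π_4·f_4 = 0.31 × 0.0937162 = 0.029052
Denominator: 1.66861e-14 + 0.141806 + 0.0906453 + 0.029052 = 0.261503
P(Class 4 | 3.3) = 0.029052 / 0.261503 ≈ 0.111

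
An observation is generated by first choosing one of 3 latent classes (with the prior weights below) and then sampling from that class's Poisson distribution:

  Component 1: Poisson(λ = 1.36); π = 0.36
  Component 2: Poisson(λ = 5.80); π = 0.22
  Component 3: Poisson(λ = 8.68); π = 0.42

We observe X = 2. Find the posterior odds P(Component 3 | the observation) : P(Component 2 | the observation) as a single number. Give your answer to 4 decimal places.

0.2400

Posterior odds = (π_i f_i(x)) / (π_j f_j(x)); the normalising sum cancels.
Evaluate each component's likelihood at the observed value:
  f_1 = e^(−1.36)·1.36^2/2! = 0.23736
  f_2 = e^(−5.80)·5.80^2/2! = 0.0509235
  f_3 = e^(−8.68)·8.68^2/2! = 0.00640226
Odds = (0.42/0.22) × (0.00640226/0.0509235) = 1.90909 × 0.125723 ≈ 0.2400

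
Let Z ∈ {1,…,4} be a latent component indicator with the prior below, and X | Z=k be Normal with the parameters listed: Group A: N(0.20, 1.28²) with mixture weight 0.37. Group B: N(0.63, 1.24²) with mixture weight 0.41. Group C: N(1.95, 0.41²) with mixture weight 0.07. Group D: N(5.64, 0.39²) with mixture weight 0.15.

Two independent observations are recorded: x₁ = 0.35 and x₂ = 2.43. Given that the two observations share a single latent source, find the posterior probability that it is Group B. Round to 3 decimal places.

P(component k | x) = P(Z=k)·f_k(x) / marginal(x), where marginal(x) = Σ_j P(Z=j)·f_j(x).
Since both observations come from the same component, the likelihood for component k is f_k(x₁)·f_k(x₂).
  L_A = [0.309541] × [0.0683299] = 0.0211509
  L_B = [0.313629] × [0.112181] = 0.0351833
  L_C = [0.000479937] × [0.490345] = 0.000235335
  L_D = [1.14298e-40] × [1.99106e-15] = 2.27573e-55
Unnormalised posteriors:
  P(Z=A)·L_A = 0.37 × 0.0211509 = 0.00782584
  P(Z=B)·L_B = 0.41 × 0.0351833 = 0.0144251
  P(Z=C)·L_C = 0.07 × 0.000235335 = 1.64734e-05
  P(Z=D)·L_D = 0.15 × 2.27573e-55 = 3.41359e-56
Denominator: 0.00782584 + 0.0144251 + 1.64734e-05 + 3.41359e-56 = 0.0222675
So the posterior for Group B is 0.0144251 / 0.0222675 ≈ 0.648.

0.648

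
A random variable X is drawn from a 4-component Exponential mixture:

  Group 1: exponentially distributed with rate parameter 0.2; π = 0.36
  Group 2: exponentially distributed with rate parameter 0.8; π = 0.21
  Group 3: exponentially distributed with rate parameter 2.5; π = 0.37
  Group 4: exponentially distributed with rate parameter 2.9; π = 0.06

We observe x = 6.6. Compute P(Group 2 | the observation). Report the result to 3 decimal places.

By Bayes' theorem, P(k | x) = π_k f_k(x) / Σ_j π_j f_j(x).
Exponential densities:
  p_1 = 0.0534271
  p_2 = 0.00407394
  p_3 = 1.7064e-07
  p_4 = 1.41254e-08
Weight by the priors:
  π_1·p_1 = 0.36 × 0.0534271 = 0.0192337
  π_2·p_2 = 0.21 × 0.00407394 = 0.000855528
  π_3·p_3 = 0.37 × 1.7064e-07 = 6.31368e-08
  π_4·p_4 = 0.06 × 1.41254e-08 = 8.47526e-10
Denominator: 0.0192337 + 0.000855528 + 6.31368e-08 + 8.47526e-10 = 0.0200893
P(Group 2 | 6.6) ≈ 0.043

0.043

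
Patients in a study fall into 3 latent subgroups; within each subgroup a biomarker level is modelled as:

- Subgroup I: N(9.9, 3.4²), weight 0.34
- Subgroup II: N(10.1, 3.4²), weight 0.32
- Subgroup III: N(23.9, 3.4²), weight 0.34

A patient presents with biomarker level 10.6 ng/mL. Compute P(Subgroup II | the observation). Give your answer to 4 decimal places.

Apply Bayes' rule: the posterior for each component is proportional to its prior times its likelihood at x.
Normal densities:
  f_I = (1/(3.4·√(2π)))·exp(−(10.6−9.9)²/(2·3.4²)) = 0.117336·exp(-0.02119) = 0.114875
  f_II = (1/(3.4·√(2π)))·exp(−(10.6−10.1)²/(2·3.4²)) = 0.117336·exp(-0.01081) = 0.116074
  f_III = (1/(3.4·√(2π)))·exp(−(10.6−23.9)²/(2·3.4²)) = 0.117336·exp(-7.65095) = 5.5804e-05
Multiply by the mixture weights:
  π_I·f_I = 0.34 × 0.114875 = 0.0390576
  π_II·f_II = 0.32 × 0.116074 = 0.0371437
  π_III·f_III = 0.34 × 5.5804e-05 = 1.89734e-05
Denominator: 0.0390576 + 0.0371437 + 1.89734e-05 = 0.0762203
Responsibility of Subgroup II: 0.0371437 / 0.0762203 ≈ 0.4873

0.4873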